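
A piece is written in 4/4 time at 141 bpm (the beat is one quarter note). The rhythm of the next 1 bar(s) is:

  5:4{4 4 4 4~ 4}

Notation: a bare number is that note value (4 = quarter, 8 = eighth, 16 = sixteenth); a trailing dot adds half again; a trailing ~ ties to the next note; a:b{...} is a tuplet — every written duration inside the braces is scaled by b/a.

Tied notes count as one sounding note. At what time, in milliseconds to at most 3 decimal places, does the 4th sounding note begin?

1. 0.0ms @ 0 + 340.426ms (4/5)
2. 340.426ms @ 4/5 + 340.426ms (4/5)
3. 680.851ms @ 8/5 + 340.426ms (4/5)
4. 1021.277ms @ 12/5 + 680.851ms (8/5)

note 4 onset = 12/5b = 1021.277ms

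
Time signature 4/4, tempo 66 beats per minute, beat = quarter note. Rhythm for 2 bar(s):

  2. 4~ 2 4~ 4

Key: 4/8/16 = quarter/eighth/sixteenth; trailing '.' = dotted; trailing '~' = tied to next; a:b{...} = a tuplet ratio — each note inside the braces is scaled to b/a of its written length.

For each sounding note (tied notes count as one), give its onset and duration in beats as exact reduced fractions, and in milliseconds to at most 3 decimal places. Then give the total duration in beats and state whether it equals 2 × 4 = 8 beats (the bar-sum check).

1) 0.0ms=0b +2727.273ms=3b
2) 2727.273ms=3b +2727.273ms=3b
3) 5454.545ms=6b +1818.182ms=2b
Σ=8b of 8 (66bpm 4/4) — PASS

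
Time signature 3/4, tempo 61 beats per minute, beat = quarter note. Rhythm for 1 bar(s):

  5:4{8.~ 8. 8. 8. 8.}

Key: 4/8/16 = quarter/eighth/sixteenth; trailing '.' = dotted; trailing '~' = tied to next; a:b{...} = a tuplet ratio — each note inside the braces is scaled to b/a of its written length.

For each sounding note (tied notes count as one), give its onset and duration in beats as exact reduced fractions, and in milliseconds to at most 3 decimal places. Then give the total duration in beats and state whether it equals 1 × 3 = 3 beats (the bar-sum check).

1) 0.0ms=0b +1180.328ms=6/5b
2) 1180.328ms=6/5b +590.164ms=3/5b
3) 1770.492ms=9/5b +590.164ms=3/5b
4) 2360.656ms=12/5b +590.164ms=3/5b
Σ=3b of 3 (61bpm 3/4) — PASS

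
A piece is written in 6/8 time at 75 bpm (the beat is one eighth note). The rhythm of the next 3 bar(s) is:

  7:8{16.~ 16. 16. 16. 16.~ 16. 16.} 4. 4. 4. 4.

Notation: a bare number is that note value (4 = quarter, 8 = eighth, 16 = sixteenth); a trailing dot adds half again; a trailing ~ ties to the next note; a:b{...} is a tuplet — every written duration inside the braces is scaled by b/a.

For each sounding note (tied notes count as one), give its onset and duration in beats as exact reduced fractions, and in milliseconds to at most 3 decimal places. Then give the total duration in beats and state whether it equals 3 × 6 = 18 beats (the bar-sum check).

1) 0.0ms=0b +1371.429ms=12/7b
2) 1371.429ms=12/7b +685.714ms=6/7b
3) 2057.143ms=18/7b +685.714ms=6/7b
4) 2742.857ms=24/7b +1371.429ms=12/7b
5) 4114.286ms=36/7b +685.714ms=6/7b
6) 4800.0ms=6b +2400.0ms=3b
7) 7200.0ms=9b +2400.0ms=3b
8) 9600.0ms=12b +2400.0ms=3b
9) 12000.0ms=15b +2400.0ms=3b
Σ=18b of 18 (75bpm 6/8) — PASS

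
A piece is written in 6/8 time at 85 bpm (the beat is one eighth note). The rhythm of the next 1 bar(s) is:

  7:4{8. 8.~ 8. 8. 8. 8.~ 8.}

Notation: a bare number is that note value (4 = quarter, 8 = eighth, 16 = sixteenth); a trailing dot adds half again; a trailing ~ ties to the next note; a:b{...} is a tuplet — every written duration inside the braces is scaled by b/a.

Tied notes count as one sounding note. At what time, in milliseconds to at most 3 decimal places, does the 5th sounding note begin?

note 5 onset = 30/7b = 3025.21ms

1. 0.0ms @ 0 + 605.042ms (6/7)
2. 605.042ms @ 6/7 + 1210.084ms (12/7)
3. 1815.126ms @ 18/7 + 605.042ms (6/7)
4. 2420.168ms @ 24/7 + 605.042ms (6/7)
5. 3025.21ms @ 30/7 + 1210.084ms (12/7)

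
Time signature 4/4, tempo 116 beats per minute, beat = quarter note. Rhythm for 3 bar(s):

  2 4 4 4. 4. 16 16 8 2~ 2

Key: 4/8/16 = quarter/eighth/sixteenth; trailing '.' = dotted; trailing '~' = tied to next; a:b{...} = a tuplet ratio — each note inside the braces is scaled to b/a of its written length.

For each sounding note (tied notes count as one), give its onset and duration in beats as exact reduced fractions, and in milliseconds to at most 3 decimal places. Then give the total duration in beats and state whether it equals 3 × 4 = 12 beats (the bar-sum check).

1) 0.0ms=0b +1034.483ms=2b
2) 1034.483ms=2b +517.241ms=1b
3) 1551.724ms=3b +517.241ms=1b
4) 2068.966ms=4b +775.862ms=3/2b
5) 2844.828ms=11/2b +775.862ms=3/2b
6) 3620.69ms=7b +129.31ms=1/4b
7) 3750.0ms=29/4b +129.31ms=1/4b
8) 3879.31ms=15/2b +258.621ms=1/2b
9) 4137.931ms=8b +2068.966ms=4b
Σ=12b of 12 (116bpm 4/4) — PASS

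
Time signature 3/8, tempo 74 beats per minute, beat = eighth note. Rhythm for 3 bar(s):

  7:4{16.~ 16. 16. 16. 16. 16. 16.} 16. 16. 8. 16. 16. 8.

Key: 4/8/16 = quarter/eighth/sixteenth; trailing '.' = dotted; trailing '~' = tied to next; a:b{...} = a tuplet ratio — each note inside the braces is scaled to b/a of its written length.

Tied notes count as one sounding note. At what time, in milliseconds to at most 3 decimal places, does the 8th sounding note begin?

note 8 onset = 15/4b = 3040.541ms

1. 0.0ms @ 0 + 694.981ms (6/7)
2. 694.981ms @ 6/7 + 347.49ms (3/7)
3. 1042.471ms @ 9/7 + 347.49ms (3/7)
4. 1389.961ms @ 12/7 + 347.49ms (3/7)
5. 1737.452ms @ 15/7 + 347.49ms (3/7)
6. 2084.942ms @ 18/7 + 347.49ms (3/7)
7. 2432.432ms @ 3 + 608.108ms (3/4)
8. 3040.541ms @ 15/4 + 608.108ms (3/4)
9. 3648.649ms @ 9/2 + 1216.216ms (3/2)
10. 4864.865ms @ 6 + 608.108ms (3/4)
11. 5472.973ms @ 27/4 + 608.108ms (3/4)
12. 6081.081ms @ 15/2 + 1216.216ms (3/2)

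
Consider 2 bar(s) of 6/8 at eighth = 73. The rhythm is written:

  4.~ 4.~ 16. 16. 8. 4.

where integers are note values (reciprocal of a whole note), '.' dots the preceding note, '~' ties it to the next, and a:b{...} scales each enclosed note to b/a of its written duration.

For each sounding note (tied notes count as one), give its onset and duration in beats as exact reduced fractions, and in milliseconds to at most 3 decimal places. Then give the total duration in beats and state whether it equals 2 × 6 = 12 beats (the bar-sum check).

1) 0.0ms=0b +5547.945ms=27/4b
2) 5547.945ms=27/4b +616.438ms=3/4b
3) 6164.384ms=15/2b +1232.877ms=3/2b
4) 7397.26ms=9b +2465.753ms=3b
Σ=12b of 12 (73bpm 6/8) — PASS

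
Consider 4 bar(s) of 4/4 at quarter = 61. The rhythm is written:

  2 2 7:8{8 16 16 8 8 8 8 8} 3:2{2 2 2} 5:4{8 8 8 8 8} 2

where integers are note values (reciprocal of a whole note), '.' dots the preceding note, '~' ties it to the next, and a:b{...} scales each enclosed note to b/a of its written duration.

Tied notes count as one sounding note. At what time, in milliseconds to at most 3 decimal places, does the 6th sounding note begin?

1. 0.0ms @ 0 + 1967.213ms (2)
2. 1967.213ms @ 2 + 1967.213ms (2)
3. 3934.426ms @ 4 + 562.061ms (4/7)
4. 4496.487ms @ 32/7 + 281.03ms (2/7)
5. 4777.518ms @ 34/7 + 281.03ms (2/7)
6. 5058.548ms @ 36/7 + 562.061ms (4/7)
7. 5620.609ms @ 40/7 + 562.061ms (4/7)
8. 6182.67ms @ 44/7 + 562.061ms (4/7)
9. 6744.731ms @ 48/7 + 562.061ms (4/7)
10. 7306.792ms @ 52/7 + 562.061ms (4/7)
11. 7868.852ms @ 8 + 1311.475ms (4/3)
12. 9180.328ms @ 28/3 + 1311.475ms (4/3)
13. 10491.803ms @ 32/3 + 1311.475ms (4/3)
14. 11803.279ms @ 12 + 393.443ms (2/5)
15. 12196.721ms @ 62/5 + 393.443ms (2/5)
16. 12590.164ms @ 64/5 + 393.443ms (2/5)
17. 12983.607ms @ 66/5 + 393.443ms (2/5)
18. 13377.049ms @ 68/5 + 393.443ms (2/5)
19. 13770.492ms @ 14 + 1967.213ms (2)

note 6 onset = 36/7b = 5058.548ms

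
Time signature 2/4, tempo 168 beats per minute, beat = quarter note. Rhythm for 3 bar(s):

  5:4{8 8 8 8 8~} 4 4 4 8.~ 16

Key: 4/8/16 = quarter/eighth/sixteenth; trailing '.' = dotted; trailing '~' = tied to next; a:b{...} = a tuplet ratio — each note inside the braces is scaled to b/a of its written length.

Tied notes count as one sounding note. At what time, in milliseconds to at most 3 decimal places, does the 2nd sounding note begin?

1. 0.0ms @ 0 + 142.857ms (2/5)
2. 142.857ms @ 2/5 + 142.857ms (2/5)
3. 285.714ms @ 4/5 + 142.857ms (2/5)
4. 428.571ms @ 6/5 + 142.857ms (2/5)
5. 571.429ms @ 8/5 + 500.0ms (7/5)
6. 1071.429ms @ 3 + 357.143ms (1)
7. 1428.571ms @ 4 + 357.143ms (1)
8. 1785.714ms @ 5 + 357.143ms (1)

note 2 onset = 2/5b = 142.857ms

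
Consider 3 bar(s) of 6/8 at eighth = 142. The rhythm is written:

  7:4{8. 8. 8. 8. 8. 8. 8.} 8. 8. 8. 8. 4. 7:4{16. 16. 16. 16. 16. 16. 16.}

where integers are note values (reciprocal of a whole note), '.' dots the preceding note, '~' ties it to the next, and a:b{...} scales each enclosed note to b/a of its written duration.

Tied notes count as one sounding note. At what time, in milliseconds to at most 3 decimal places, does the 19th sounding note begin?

1. 0.0ms @ 0 + 362.173ms (6/7)
2. 362.173ms @ 6/7 + 362.173ms (6/7)
3. 724.346ms @ 12/7 + 362.173ms (6/7)
4. 1086.519ms @ 18/7 + 362.173ms (6/7)
5. 1448.692ms @ 24/7 + 362.173ms (6/7)
6. 1810.865ms @ 30/7 + 362.173ms (6/7)
7. 2173.038ms @ 36/7 + 362.173ms (6/7)
8. 2535.211ms @ 6 + 633.803ms (3/2)
9. 3169.014ms @ 15/2 + 633.803ms (3/2)
10. 3802.817ms @ 9 + 633.803ms (3/2)
11. 4436.62ms @ 21/2 + 633.803ms (3/2)
12. 5070.423ms @ 12 + 1267.606ms (3)
13. 6338.028ms @ 15 + 181.087ms (3/7)
14. 6519.115ms @ 108/7 + 181.087ms (3/7)
15. 6700.201ms @ 111/7 + 181.087ms (3/7)
16. 6881.288ms @ 114/7 + 181.087ms (3/7)
17. 7062.374ms @ 117/7 + 181.087ms (3/7)
18. 7243.461ms @ 120/7 + 181.087ms (3/7)
19. 7424.547ms @ 123/7 + 181.087ms (3/7)

note 19 onset = 123/7b = 7424.547ms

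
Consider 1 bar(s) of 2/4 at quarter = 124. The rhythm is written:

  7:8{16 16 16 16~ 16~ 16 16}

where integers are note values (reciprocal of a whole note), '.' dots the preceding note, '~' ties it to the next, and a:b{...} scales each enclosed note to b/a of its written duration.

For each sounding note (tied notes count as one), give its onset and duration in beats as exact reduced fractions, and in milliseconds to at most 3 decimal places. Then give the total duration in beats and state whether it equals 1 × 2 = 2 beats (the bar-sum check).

1) 0.0ms=0b +138.249ms=2/7b
2) 138.249ms=2/7b +138.249ms=2/7b
3) 276.498ms=4/7b +138.249ms=2/7b
4) 414.747ms=6/7b +414.747ms=6/7b
5) 829.493ms=12/7b +138.249ms=2/7b
Σ=2b of 2 (124bpm 2/4) — PASS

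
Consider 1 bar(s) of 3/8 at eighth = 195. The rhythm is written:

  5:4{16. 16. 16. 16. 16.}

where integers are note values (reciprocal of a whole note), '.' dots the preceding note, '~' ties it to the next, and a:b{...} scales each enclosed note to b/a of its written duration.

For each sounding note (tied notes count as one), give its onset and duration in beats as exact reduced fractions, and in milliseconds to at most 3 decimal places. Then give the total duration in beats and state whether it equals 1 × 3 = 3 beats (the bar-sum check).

1) 0.0ms=0b +184.615ms=3/5b
2) 184.615ms=3/5b +184.615ms=3/5b
3) 369.231ms=6/5b +184.615ms=3/5b
4) 553.846ms=9/5b +184.615ms=3/5b
5) 738.462ms=12/5b +184.615ms=3/5b
Σ=3b of 3 (195bpm 3/8) — PASS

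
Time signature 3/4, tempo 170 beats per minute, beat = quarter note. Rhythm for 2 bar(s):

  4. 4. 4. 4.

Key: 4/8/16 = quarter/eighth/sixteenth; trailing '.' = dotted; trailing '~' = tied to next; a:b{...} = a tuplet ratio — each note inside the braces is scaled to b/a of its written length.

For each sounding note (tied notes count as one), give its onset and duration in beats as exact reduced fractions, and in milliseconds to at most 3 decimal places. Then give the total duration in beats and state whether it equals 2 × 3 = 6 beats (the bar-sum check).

1) 0.0ms=0b +529.412ms=3/2b
2) 529.412ms=3/2b +529.412ms=3/2b
3) 1058.824ms=3b +529.412ms=3/2b
4) 1588.235ms=9/2b +529.412ms=3/2b
Σ=6b of 6 (170bpm 3/4) — PASS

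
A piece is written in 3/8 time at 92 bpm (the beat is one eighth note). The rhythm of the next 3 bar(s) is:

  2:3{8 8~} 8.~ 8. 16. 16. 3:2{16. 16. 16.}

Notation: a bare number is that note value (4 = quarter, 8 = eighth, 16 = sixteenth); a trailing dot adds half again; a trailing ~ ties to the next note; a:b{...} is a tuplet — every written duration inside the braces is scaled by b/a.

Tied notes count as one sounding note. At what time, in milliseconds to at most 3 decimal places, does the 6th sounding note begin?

note 6 onset = 8b = 5217.391ms

1. 0.0ms @ 0 + 978.261ms (3/2)
2. 978.261ms @ 3/2 + 2934.783ms (9/2)
3. 3913.043ms @ 6 + 489.13ms (3/4)
4. 4402.174ms @ 27/4 + 489.13ms (3/4)
5. 4891.304ms @ 15/2 + 326.087ms (1/2)
6. 5217.391ms @ 8 + 326.087ms (1/2)
7. 5543.478ms @ 17/2 + 326.087ms (1/2)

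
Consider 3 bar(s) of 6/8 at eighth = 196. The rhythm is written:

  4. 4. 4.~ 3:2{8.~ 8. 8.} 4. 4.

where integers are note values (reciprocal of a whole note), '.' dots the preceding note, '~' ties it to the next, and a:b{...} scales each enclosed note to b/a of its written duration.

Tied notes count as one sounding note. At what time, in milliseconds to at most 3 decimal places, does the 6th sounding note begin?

note 6 onset = 15b = 4591.837ms

1. 0.0ms @ 0 + 918.367ms (3)
2. 918.367ms @ 3 + 918.367ms (3)
3. 1836.735ms @ 6 + 1530.612ms (5)
4. 3367.347ms @ 11 + 306.122ms (1)
5. 3673.469ms @ 12 + 918.367ms (3)
6. 4591.837ms @ 15 + 918.367ms (3)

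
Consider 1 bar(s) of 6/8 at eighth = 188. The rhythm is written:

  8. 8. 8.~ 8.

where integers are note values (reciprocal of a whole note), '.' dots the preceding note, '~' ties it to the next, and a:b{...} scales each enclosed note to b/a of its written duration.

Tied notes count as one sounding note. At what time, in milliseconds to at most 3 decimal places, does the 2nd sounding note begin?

1. 0.0ms @ 0 + 478.723ms (3/2)
2. 478.723ms @ 3/2 + 478.723ms (3/2)
3. 957.447ms @ 3 + 957.447ms (3)

note 2 onset = 3/2b = 478.723ms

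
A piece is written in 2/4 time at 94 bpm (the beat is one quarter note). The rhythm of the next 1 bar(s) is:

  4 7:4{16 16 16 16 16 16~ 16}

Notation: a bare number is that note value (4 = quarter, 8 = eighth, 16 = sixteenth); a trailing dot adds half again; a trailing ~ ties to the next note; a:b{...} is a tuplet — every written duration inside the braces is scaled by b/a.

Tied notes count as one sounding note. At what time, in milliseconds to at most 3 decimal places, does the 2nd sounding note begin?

note 2 onset = 1b = 638.298ms

1. 0.0ms @ 0 + 638.298ms (1)
2. 638.298ms @ 1 + 91.185ms (1/7)
3. 729.483ms @ 8/7 + 91.185ms (1/7)
4. 820.669ms @ 9/7 + 91.185ms (1/7)
5. 911.854ms @ 10/7 + 91.185ms (1/7)
6. 1003.04ms @ 11/7 + 91.185ms (1/7)
7. 1094.225ms @ 12/7 + 182.371ms (2/7)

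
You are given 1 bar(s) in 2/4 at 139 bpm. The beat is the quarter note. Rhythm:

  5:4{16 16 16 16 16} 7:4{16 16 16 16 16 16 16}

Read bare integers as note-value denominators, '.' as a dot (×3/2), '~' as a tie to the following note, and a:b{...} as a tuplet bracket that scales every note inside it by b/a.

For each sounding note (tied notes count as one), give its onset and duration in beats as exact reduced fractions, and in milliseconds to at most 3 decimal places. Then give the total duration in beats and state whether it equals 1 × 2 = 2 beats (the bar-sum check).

1) 0.0ms=0b +86.331ms=1/5b
2) 86.331ms=1/5b +86.331ms=1/5b
3) 172.662ms=2/5b +86.331ms=1/5b
4) 258.993ms=3/5b +86.331ms=1/5b
5) 345.324ms=4/5b +86.331ms=1/5b
6) 431.655ms=1b +61.665ms=1/7b
7) 493.32ms=8/7b +61.665ms=1/7b
8) 554.985ms=9/7b +61.665ms=1/7b
9) 616.65ms=10/7b +61.665ms=1/7b
10) 678.314ms=11/7b +61.665ms=1/7b
11) 739.979ms=12/7b +61.665ms=1/7b
12) 801.644ms=13/7b +61.665ms=1/7b
Σ=2b of 2 (139bpm 2/4) — PASS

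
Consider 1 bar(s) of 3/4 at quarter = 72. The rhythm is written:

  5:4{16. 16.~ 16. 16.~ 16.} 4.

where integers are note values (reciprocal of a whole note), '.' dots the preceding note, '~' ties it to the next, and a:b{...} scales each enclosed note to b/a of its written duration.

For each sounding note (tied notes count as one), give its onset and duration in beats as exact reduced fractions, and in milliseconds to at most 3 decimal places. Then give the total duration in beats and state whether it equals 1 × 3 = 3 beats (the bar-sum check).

1) 0.0ms=0b +250.0ms=3/10b
2) 250.0ms=3/10b +500.0ms=3/5b
3) 750.0ms=9/10b +500.0ms=3/5b
4) 1250.0ms=3/2b +1250.0ms=3/2b
Σ=3b of 3 (72bpm 3/4) — PASS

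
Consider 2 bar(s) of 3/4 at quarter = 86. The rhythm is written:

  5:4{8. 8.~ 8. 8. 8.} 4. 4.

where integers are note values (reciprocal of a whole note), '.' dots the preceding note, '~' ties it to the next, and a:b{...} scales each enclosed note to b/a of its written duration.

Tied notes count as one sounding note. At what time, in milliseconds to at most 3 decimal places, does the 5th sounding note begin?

1. 0.0ms @ 0 + 418.605ms (3/5)
2. 418.605ms @ 3/5 + 837.209ms (6/5)
3. 1255.814ms @ 9/5 + 418.605ms (3/5)
4. 1674.419ms @ 12/5 + 418.605ms (3/5)
5. 2093.023ms @ 3 + 1046.512ms (3/2)
6. 3139.535ms @ 9/2 + 1046.512ms (3/2)

note 5 onset = 3b = 2093.023ms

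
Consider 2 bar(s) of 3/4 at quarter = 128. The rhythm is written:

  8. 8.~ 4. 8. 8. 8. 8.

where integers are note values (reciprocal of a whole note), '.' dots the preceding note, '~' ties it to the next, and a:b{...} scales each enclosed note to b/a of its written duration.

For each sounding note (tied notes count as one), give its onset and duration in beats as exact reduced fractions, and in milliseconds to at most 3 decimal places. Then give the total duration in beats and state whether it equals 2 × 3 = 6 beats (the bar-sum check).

1) 0.0ms=0b +351.562ms=3/4b
2) 351.562ms=3/4b +1054.688ms=9/4b
3) 1406.25ms=3b +351.562ms=3/4b
4) 1757.812ms=15/4b +351.562ms=3/4b
5) 2109.375ms=9/2b +351.562ms=3/4b
6) 2460.938ms=21/4b +351.562ms=3/4b
Σ=6b of 6 (128bpm 3/4) — PASS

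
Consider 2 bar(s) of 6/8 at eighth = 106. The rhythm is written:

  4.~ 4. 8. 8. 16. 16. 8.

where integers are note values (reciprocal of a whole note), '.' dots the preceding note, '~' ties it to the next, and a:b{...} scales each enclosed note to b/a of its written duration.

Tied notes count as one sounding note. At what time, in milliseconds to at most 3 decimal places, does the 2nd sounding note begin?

1. 0.0ms @ 0 + 3396.226ms (6)
2. 3396.226ms @ 6 + 849.057ms (3/2)
3. 4245.283ms @ 15/2 + 849.057ms (3/2)
4. 5094.34ms @ 9 + 424.528ms (3/4)
5. 5518.868ms @ 39/4 + 424.528ms (3/4)
6. 5943.396ms @ 21/2 + 849.057ms (3/2)

note 2 onset = 6b = 3396.226ms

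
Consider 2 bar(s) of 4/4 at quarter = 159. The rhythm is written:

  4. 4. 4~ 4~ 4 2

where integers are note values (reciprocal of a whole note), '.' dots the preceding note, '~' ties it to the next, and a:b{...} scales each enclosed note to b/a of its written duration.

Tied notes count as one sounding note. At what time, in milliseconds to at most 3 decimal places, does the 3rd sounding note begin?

note 3 onset = 3b = 1132.075ms

1. 0.0ms @ 0 + 566.038ms (3/2)
2. 566.038ms @ 3/2 + 566.038ms (3/2)
3. 1132.075ms @ 3 + 1132.075ms (3)
4. 2264.151ms @ 6 + 754.717ms (2)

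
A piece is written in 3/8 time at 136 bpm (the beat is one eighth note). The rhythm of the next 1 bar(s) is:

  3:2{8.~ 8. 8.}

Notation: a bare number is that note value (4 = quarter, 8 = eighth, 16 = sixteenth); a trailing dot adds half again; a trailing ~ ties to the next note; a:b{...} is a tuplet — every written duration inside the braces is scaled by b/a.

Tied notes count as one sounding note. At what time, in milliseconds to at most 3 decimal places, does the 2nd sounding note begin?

1. 0.0ms @ 0 + 882.353ms (2)
2. 882.353ms @ 2 + 441.176ms (1)

note 2 onset = 2b = 882.353ms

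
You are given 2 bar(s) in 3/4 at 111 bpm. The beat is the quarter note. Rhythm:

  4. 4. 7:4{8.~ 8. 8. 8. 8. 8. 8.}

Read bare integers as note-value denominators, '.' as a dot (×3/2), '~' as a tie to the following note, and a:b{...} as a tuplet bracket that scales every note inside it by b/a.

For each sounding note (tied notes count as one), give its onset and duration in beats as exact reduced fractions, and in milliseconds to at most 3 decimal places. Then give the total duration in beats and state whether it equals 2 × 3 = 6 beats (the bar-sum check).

1) 0.0ms=0b +810.811ms=3/2b
2) 810.811ms=3/2b +810.811ms=3/2b
3) 1621.622ms=3b +463.32ms=6/7b
4) 2084.942ms=27/7b +231.66ms=3/7b
5) 2316.602ms=30/7b +231.66ms=3/7b
6) 2548.263ms=33/7b +231.66ms=3/7b
7) 2779.923ms=36/7b +231.66ms=3/7b
8) 3011.583ms=39/7b +231.66ms=3/7b
Σ=6b of 6 (111bpm 3/4) — PASS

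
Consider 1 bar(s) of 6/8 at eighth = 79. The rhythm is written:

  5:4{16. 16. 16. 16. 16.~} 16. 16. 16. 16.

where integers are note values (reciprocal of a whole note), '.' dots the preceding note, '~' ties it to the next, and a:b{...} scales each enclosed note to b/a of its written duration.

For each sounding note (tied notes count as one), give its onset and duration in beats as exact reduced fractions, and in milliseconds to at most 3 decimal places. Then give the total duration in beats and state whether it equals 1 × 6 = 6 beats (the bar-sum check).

1) 0.0ms=0b +455.696ms=3/5b
2) 455.696ms=3/5b +455.696ms=3/5b
3) 911.392ms=6/5b +455.696ms=3/5b
4) 1367.089ms=9/5b +455.696ms=3/5b
5) 1822.785ms=12/5b +1025.316ms=27/20b
6) 2848.101ms=15/4b +569.62ms=3/4b
7) 3417.722ms=9/2b +569.62ms=3/4b
8) 3987.342ms=21/4b +569.62ms=3/4b
Σ=6b of 6 (79bpm 6/8) — PASS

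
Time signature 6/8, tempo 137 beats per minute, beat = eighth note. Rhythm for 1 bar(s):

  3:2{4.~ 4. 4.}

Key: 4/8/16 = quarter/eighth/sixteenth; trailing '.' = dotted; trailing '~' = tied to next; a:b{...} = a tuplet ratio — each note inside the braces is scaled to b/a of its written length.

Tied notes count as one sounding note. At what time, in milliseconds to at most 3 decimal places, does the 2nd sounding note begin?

note 2 onset = 4b = 1751.825ms

1. 0.0ms @ 0 + 1751.825ms (4)
2. 1751.825ms @ 4 + 875.912ms (2)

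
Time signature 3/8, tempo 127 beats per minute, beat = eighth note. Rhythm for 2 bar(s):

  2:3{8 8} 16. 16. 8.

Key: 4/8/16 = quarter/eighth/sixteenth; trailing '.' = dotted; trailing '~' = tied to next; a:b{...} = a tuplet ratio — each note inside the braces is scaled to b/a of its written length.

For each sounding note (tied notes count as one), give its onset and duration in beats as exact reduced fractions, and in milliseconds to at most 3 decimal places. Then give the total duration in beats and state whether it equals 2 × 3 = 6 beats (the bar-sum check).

1) 0.0ms=0b +708.661ms=3/2b
2) 708.661ms=3/2b +708.661ms=3/2b
3) 1417.323ms=3b +354.331ms=3/4b
4) 1771.654ms=15/4b +354.331ms=3/4b
5) 2125.984ms=9/2b +708.661ms=3/2b
Σ=6b of 6 (127bpm 3/8) — PASS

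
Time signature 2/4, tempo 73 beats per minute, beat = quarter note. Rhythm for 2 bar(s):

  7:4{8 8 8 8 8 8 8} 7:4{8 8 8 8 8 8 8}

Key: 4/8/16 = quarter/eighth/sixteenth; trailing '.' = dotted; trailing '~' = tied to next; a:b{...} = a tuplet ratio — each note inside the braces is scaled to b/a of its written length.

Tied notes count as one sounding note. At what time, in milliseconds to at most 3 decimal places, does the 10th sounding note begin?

1. 0.0ms @ 0 + 234.834ms (2/7)
2. 234.834ms @ 2/7 + 234.834ms (2/7)
3. 469.667ms @ 4/7 + 234.834ms (2/7)
4. 704.501ms @ 6/7 + 234.834ms (2/7)
5. 939.335ms @ 8/7 + 234.834ms (2/7)
6. 1174.168ms @ 10/7 + 234.834ms (2/7)
7. 1409.002ms @ 12/7 + 234.834ms (2/7)
8. 1643.836ms @ 2 + 234.834ms (2/7)
9. 1878.669ms @ 16/7 + 234.834ms (2/7)
10. 2113.503ms @ 18/7 + 234.834ms (2/7)
11. 2348.337ms @ 20/7 + 234.834ms (2/7)
12. 2583.17ms @ 22/7 + 234.834ms (2/7)
13. 2818.004ms @ 24/7 + 234.834ms (2/7)
14. 3052.838ms @ 26/7 + 234.834ms (2/7)

note 10 onset = 18/7b = 2113.503ms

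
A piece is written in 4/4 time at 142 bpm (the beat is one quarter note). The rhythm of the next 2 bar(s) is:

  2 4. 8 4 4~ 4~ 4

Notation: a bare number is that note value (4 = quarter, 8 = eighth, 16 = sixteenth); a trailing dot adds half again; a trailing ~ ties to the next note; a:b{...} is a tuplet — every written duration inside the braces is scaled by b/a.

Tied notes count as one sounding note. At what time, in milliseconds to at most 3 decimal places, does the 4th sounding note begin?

1. 0.0ms @ 0 + 845.07ms (2)
2. 845.07ms @ 2 + 633.803ms (3/2)
3. 1478.873ms @ 7/2 + 211.268ms (1/2)
4. 1690.141ms @ 4 + 422.535ms (1)
5. 2112.676ms @ 5 + 1267.606ms (3)

note 4 onset = 4b = 1690.141ms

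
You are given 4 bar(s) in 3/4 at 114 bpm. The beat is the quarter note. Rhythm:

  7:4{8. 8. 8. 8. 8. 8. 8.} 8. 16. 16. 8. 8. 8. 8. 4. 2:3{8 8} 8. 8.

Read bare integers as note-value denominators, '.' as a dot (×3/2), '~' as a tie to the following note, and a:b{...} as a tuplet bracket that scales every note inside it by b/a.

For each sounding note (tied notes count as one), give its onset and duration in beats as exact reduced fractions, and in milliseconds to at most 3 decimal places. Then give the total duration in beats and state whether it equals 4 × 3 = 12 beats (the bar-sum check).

1) 0.0ms=0b +225.564ms=3/7b
2) 225.564ms=3/7b +225.564ms=3/7b
3) 451.128ms=6/7b +225.564ms=3/7b
4) 676.692ms=9/7b +225.564ms=3/7b
5) 902.256ms=12/7b +225.564ms=3/7b
6) 1127.82ms=15/7b +225.564ms=3/7b
7) 1353.383ms=18/7b +225.564ms=3/7b
8) 1578.947ms=3b +394.737ms=3/4b
9) 1973.684ms=15/4b +197.368ms=3/8b
10) 2171.053ms=33/8b +197.368ms=3/8b
11) 2368.421ms=9/2b +394.737ms=3/4b
12) 2763.158ms=21/4b +394.737ms=3/4b
13) 3157.895ms=6b +394.737ms=3/4b
14) 3552.632ms=27/4b +394.737ms=3/4b
15) 3947.368ms=15/2b +789.474ms=3/2b
16) 4736.842ms=9b +394.737ms=3/4b
17) 5131.579ms=39/4b +394.737ms=3/4b
18) 5526.316ms=21/2b +394.737ms=3/4b
19) 5921.053ms=45/4b +394.737ms=3/4b
Σ=12b of 12 (114bpm 3/4) — PASS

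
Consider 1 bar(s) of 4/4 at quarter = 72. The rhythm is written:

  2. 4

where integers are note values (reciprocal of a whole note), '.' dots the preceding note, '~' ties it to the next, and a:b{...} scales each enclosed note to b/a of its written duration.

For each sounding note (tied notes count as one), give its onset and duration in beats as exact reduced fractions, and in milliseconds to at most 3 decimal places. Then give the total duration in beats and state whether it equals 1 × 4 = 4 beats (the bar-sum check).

1) 0.0ms=0b +2500.0ms=3b
2) 2500.0ms=3b +833.333ms=1b
Σ=4b of 4 (72bpm 4/4) — PASS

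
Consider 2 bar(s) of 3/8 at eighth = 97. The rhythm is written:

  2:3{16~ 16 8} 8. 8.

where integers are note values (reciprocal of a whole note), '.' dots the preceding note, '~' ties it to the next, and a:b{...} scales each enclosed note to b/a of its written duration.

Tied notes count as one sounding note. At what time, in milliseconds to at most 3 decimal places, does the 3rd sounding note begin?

1. 0.0ms @ 0 + 927.835ms (3/2)
2. 927.835ms @ 3/2 + 927.835ms (3/2)
3. 1855.67ms @ 3 + 927.835ms (3/2)
4. 2783.505ms @ 9/2 + 927.835ms (3/2)

note 3 onset = 3b = 1855.67ms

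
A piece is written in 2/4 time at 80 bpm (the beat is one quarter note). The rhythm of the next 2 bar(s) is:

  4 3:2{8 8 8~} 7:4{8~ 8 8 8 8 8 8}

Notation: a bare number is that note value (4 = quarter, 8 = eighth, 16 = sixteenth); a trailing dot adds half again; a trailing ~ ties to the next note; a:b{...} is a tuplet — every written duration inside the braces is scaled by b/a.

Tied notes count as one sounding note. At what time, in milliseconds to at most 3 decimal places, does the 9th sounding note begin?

1. 0.0ms @ 0 + 750.0ms (1)
2. 750.0ms @ 1 + 250.0ms (1/3)
3. 1000.0ms @ 4/3 + 250.0ms (1/3)
4. 1250.0ms @ 5/3 + 678.571ms (19/21)
5. 1928.571ms @ 18/7 + 214.286ms (2/7)
6. 2142.857ms @ 20/7 + 214.286ms (2/7)
7. 2357.143ms @ 22/7 + 214.286ms (2/7)
8. 2571.429ms @ 24/7 + 214.286ms (2/7)
9. 2785.714ms @ 26/7 + 214.286ms (2/7)

note 9 onset = 26/7b = 2785.714ms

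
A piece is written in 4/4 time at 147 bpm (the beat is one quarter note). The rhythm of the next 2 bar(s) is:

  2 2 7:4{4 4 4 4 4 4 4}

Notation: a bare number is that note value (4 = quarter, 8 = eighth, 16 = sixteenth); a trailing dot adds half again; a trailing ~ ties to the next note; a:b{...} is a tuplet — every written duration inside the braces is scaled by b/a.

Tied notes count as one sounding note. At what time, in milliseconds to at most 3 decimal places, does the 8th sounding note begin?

1. 0.0ms @ 0 + 816.327ms (2)
2. 816.327ms @ 2 + 816.327ms (2)
3. 1632.653ms @ 4 + 233.236ms (4/7)
4. 1865.889ms @ 32/7 + 233.236ms (4/7)
5. 2099.125ms @ 36/7 + 233.236ms (4/7)
6. 2332.362ms @ 40/7 + 233.236ms (4/7)
7. 2565.598ms @ 44/7 + 233.236ms (4/7)
8. 2798.834ms @ 48/7 + 233.236ms (4/7)
9. 3032.07ms @ 52/7 + 233.236ms (4/7)

note 8 onset = 48/7b = 2798.834ms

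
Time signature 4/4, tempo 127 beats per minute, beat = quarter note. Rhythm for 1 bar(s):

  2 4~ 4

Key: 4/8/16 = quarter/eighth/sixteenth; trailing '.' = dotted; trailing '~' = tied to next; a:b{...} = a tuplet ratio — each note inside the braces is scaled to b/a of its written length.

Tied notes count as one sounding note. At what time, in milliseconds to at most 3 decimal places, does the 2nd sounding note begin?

1. 0.0ms @ 0 + 944.882ms (2)
2. 944.882ms @ 2 + 944.882ms (2)

note 2 onset = 2b = 944.882ms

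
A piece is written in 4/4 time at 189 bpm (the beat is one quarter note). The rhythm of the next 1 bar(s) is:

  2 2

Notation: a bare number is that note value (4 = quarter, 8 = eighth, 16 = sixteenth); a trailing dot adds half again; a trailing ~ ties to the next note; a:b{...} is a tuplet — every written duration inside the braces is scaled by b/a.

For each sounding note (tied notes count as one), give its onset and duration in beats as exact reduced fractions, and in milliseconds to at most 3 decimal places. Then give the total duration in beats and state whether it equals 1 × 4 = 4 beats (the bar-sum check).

1) 0.0ms=0b +634.921ms=2b
2) 634.921ms=2b +634.921ms=2b
Σ=4b of 4 (189bpm 4/4) — PASS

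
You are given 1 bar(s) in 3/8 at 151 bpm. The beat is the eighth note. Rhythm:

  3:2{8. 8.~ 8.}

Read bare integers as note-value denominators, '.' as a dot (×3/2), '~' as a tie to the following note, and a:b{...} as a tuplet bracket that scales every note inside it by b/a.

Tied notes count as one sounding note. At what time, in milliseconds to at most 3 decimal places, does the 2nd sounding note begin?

1. 0.0ms @ 0 + 397.351ms (1)
2. 397.351ms @ 1 + 794.702ms (2)

note 2 onset = 1b = 397.351ms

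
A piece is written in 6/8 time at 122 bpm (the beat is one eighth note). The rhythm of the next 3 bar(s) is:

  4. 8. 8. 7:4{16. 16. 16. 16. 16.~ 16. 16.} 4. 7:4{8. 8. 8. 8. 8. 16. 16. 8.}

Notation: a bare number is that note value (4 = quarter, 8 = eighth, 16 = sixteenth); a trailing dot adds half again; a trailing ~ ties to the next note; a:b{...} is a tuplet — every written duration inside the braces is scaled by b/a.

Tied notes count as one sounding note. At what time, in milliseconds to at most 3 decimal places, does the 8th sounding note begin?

1. 0.0ms @ 0 + 1475.41ms (3)
2. 1475.41ms @ 3 + 737.705ms (3/2)
3. 2213.115ms @ 9/2 + 737.705ms (3/2)
4. 2950.82ms @ 6 + 210.773ms (3/7)
5. 3161.593ms @ 45/7 + 210.773ms (3/7)
6. 3372.365ms @ 48/7 + 210.773ms (3/7)
7. 3583.138ms @ 51/7 + 210.773ms (3/7)
8. 3793.911ms @ 54/7 + 421.546ms (6/7)
9. 4215.457ms @ 60/7 + 210.773ms (3/7)
10. 4426.23ms @ 9 + 1475.41ms (3)
11. 5901.639ms @ 12 + 421.546ms (6/7)
12. 6323.185ms @ 90/7 + 421.546ms (6/7)
13. 6744.731ms @ 96/7 + 421.546ms (6/7)
14. 7166.276ms @ 102/7 + 421.546ms (6/7)
15. 7587.822ms @ 108/7 + 421.546ms (6/7)
16. 8009.368ms @ 114/7 + 210.773ms (3/7)
17. 8220.141ms @ 117/7 + 210.773ms (3/7)
18. 8430.913ms @ 120/7 + 421.546ms (6/7)

note 8 onset = 54/7b = 3793.911ms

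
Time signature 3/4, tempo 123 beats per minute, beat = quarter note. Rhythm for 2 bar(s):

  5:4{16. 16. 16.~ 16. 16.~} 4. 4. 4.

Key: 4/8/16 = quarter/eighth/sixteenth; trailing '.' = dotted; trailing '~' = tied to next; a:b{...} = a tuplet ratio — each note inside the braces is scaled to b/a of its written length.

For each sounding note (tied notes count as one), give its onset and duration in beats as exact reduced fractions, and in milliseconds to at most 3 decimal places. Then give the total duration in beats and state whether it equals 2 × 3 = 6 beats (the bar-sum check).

1) 0.0ms=0b +146.341ms=3/10b
2) 146.341ms=3/10b +146.341ms=3/10b
3) 292.683ms=3/5b +292.683ms=3/5b
4) 585.366ms=6/5b +878.049ms=9/5b
5) 1463.415ms=3b +731.707ms=3/2b
6) 2195.122ms=9/2b +731.707ms=3/2b
Σ=6b of 6 (123bpm 3/4) — PASS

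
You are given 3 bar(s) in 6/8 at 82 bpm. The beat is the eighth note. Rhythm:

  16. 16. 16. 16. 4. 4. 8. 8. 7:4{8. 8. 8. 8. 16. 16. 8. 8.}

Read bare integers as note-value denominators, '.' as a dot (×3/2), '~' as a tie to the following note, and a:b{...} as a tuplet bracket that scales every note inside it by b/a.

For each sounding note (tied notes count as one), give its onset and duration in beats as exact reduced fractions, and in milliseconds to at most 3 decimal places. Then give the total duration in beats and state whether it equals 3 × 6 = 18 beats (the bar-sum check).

1) 0.0ms=0b +548.78ms=3/4b
2) 548.78ms=3/4b +548.78ms=3/4b
3) 1097.561ms=3/2b +548.78ms=3/4b
4) 1646.341ms=9/4b +548.78ms=3/4b
5) 2195.122ms=3b +2195.122ms=3b
6) 4390.244ms=6b +2195.122ms=3b
7) 6585.366ms=9b +1097.561ms=3/2b
8) 7682.927ms=21/2b +1097.561ms=3/2b
9) 8780.488ms=12b +627.178ms=6/7b
10) 9407.666ms=90/7b +627.178ms=6/7b
11) 10034.843ms=96/7b +627.178ms=6/7b
12) 10662.021ms=102/7b +627.178ms=6/7b
13) 11289.199ms=108/7b +313.589ms=3/7b
14) 11602.787ms=111/7b +313.589ms=3/7b
15) 11916.376ms=114/7b +627.178ms=6/7b
16) 12543.554ms=120/7b +627.178ms=6/7b
Σ=18b of 18 (82bpm 6/8) — PASS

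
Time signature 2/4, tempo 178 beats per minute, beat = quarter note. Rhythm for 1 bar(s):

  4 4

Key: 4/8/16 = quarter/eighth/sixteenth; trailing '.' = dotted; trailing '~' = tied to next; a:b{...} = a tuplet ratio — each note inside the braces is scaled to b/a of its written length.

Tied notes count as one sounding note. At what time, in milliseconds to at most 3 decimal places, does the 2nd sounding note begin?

note 2 onset = 1b = 337.079ms

1. 0.0ms @ 0 + 337.079ms (1)
2. 337.079ms @ 1 + 337.079ms (1)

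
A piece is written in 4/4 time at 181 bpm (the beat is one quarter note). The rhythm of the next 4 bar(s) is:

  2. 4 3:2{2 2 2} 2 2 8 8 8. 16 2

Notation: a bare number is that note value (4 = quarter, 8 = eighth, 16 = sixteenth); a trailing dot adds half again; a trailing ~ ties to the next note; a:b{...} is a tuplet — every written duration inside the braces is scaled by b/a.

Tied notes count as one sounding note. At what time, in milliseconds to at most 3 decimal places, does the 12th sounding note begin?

1. 0.0ms @ 0 + 994.475ms (3)
2. 994.475ms @ 3 + 331.492ms (1)
3. 1325.967ms @ 4 + 441.989ms (4/3)
4. 1767.956ms @ 16/3 + 441.989ms (4/3)
5. 2209.945ms @ 20/3 + 441.989ms (4/3)
6. 2651.934ms @ 8 + 662.983ms (2)
7. 3314.917ms @ 10 + 662.983ms (2)
8. 3977.901ms @ 12 + 165.746ms (1/2)
9. 4143.646ms @ 25/2 + 165.746ms (1/2)
10. 4309.392ms @ 13 + 248.619ms (3/4)
11. 4558.011ms @ 55/4 + 82.873ms (1/4)
12. 4640.884ms @ 14 + 662.983ms (2)

note 12 onset = 14b = 4640.884ms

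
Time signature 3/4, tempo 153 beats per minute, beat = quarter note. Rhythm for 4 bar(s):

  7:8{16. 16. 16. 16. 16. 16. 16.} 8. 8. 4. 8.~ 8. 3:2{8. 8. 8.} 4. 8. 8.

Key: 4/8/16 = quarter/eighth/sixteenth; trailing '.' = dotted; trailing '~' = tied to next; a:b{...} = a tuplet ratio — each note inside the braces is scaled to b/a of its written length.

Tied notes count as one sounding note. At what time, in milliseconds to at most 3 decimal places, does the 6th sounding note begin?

note 6 onset = 15/7b = 840.336ms

1. 0.0ms @ 0 + 168.067ms (3/7)
2. 168.067ms @ 3/7 + 168.067ms (3/7)
3. 336.134ms @ 6/7 + 168.067ms (3/7)
4. 504.202ms @ 9/7 + 168.067ms (3/7)
5. 672.269ms @ 12/7 + 168.067ms (3/7)
6. 840.336ms @ 15/7 + 168.067ms (3/7)
7. 1008.403ms @ 18/7 + 168.067ms (3/7)
8. 1176.471ms @ 3 + 294.118ms (3/4)
9. 1470.588ms @ 15/4 + 294.118ms (3/4)
10. 1764.706ms @ 9/2 + 588.235ms (3/2)
11. 2352.941ms @ 6 + 588.235ms (3/2)
12. 2941.176ms @ 15/2 + 196.078ms (1/2)
13. 3137.255ms @ 8 + 196.078ms (1/2)
14. 3333.333ms @ 17/2 + 196.078ms (1/2)
15. 3529.412ms @ 9 + 588.235ms (3/2)
16. 4117.647ms @ 21/2 + 294.118ms (3/4)
17. 4411.765ms @ 45/4 + 294.118ms (3/4)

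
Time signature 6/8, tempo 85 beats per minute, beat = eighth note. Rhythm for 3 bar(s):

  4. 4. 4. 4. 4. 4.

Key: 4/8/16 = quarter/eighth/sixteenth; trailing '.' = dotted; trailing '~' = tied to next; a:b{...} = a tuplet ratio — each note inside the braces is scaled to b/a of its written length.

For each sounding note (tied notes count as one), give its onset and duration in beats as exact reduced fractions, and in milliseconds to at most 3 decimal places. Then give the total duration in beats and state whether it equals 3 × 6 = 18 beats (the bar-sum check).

1) 0.0ms=0b +2117.647ms=3b
2) 2117.647ms=3b +2117.647ms=3b
3) 4235.294ms=6b +2117.647ms=3b
4) 6352.941ms=9b +2117.647ms=3b
5) 8470.588ms=12b +2117.647ms=3b
6) 10588.235ms=15b +2117.647ms=3b
Σ=18b of 18 (85bpm 6/8) — PASS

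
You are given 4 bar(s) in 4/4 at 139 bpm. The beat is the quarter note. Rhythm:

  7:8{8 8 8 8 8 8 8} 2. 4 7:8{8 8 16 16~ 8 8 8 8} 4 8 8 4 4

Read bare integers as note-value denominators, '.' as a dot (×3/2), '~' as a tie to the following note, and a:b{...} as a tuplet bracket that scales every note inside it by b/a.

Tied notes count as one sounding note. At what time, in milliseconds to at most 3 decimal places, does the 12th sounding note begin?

1. 0.0ms @ 0 + 246.66ms (4/7)
2. 246.66ms @ 4/7 + 246.66ms (4/7)
3. 493.32ms @ 8/7 + 246.66ms (4/7)
4. 739.979ms @ 12/7 + 246.66ms (4/7)
5. 986.639ms @ 16/7 + 246.66ms (4/7)
6. 1233.299ms @ 20/7 + 246.66ms (4/7)
7. 1479.959ms @ 24/7 + 246.66ms (4/7)
8. 1726.619ms @ 4 + 1294.964ms (3)
9. 3021.583ms @ 7 + 431.655ms (1)
10. 3453.237ms @ 8 + 246.66ms (4/7)
11. 3699.897ms @ 60/7 + 246.66ms (4/7)
12. 3946.557ms @ 64/7 + 123.33ms (2/7)
13. 4069.887ms @ 66/7 + 369.99ms (6/7)
14. 4439.877ms @ 72/7 + 246.66ms (4/7)
15. 4686.536ms @ 76/7 + 246.66ms (4/7)
16. 4933.196ms @ 80/7 + 246.66ms (4/7)
17. 5179.856ms @ 12 + 431.655ms (1)
18. 5611.511ms @ 13 + 215.827ms (1/2)
19. 5827.338ms @ 27/2 + 215.827ms (1/2)
20. 6043.165ms @ 14 + 431.655ms (1)
21. 6474.82ms @ 15 + 431.655ms (1)

note 12 onset = 64/7b = 3946.557ms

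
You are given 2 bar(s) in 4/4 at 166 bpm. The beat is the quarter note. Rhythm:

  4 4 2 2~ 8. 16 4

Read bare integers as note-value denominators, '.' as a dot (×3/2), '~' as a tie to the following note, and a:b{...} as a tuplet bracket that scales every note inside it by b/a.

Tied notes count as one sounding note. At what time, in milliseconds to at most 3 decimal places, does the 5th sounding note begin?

1. 0.0ms @ 0 + 361.446ms (1)
2. 361.446ms @ 1 + 361.446ms (1)
3. 722.892ms @ 2 + 722.892ms (2)
4. 1445.783ms @ 4 + 993.976ms (11/4)
5. 2439.759ms @ 27/4 + 90.361ms (1/4)
6. 2530.12ms @ 7 + 361.446ms (1)

note 5 onset = 27/4b = 2439.759ms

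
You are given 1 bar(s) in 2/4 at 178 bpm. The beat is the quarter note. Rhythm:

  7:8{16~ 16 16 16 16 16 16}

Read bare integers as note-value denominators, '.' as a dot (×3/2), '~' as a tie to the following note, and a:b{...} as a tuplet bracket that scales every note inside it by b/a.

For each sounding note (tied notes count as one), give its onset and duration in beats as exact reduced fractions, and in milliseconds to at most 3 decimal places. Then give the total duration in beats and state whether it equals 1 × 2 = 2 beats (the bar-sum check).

1) 0.0ms=0b +192.616ms=4/7b
2) 192.616ms=4/7b +96.308ms=2/7b
3) 288.925ms=6/7b +96.308ms=2/7b
4) 385.233ms=8/7b +96.308ms=2/7b
5) 481.541ms=10/7b +96.308ms=2/7b
6) 577.849ms=12/7b +96.308ms=2/7b
Σ=2b of 2 (178bpm 2/4) — PASS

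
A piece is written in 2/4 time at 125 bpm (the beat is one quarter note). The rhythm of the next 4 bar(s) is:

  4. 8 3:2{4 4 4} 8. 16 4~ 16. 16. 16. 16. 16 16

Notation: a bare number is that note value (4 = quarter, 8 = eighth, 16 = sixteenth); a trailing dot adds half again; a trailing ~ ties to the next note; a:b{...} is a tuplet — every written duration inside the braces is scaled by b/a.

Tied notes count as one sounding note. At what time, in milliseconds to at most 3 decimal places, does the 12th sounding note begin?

note 12 onset = 15/2b = 3600.0ms

1. 0.0ms @ 0 + 720.0ms (3/2)
2. 720.0ms @ 3/2 + 240.0ms (1/2)
3. 960.0ms @ 2 + 320.0ms (2/3)
4. 1280.0ms @ 8/3 + 320.0ms (2/3)
5. 1600.0ms @ 10/3 + 320.0ms (2/3)
6. 1920.0ms @ 4 + 360.0ms (3/4)
7. 2280.0ms @ 19/4 + 120.0ms (1/4)
8. 2400.0ms @ 5 + 660.0ms (11/8)
9. 3060.0ms @ 51/8 + 180.0ms (3/8)
10. 3240.0ms @ 27/4 + 180.0ms (3/8)
11. 3420.0ms @ 57/8 + 180.0ms (3/8)
12. 3600.0ms @ 15/2 + 120.0ms (1/4)
13. 3720.0ms @ 31/4 + 120.0ms (1/4)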